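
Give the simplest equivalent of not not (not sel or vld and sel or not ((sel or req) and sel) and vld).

not not (not sel or vld and sel or not ((sel or req) and sel) and vld)
= not not (not sel or vld and sel or not sel and vld)
= not not (not sel or (sel or not sel) and vld)
= not not (not sel or vld)
= not sel or vld

not sel or vld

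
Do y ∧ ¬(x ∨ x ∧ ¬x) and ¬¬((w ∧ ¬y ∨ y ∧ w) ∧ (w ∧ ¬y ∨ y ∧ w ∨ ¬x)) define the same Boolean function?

E1: y ∧ ¬(x ∨ x ∧ ¬x)
    = y ∧ ¬x   — complement / identity
E2: ¬¬((w ∧ ¬y ∨ y ∧ w) ∧ (w ∧ ¬y ∨ y ∧ w ∨ ¬x))
    = ¬¬(w ∧ ¬y ∨ y ∧ w)   — absorption
    = ¬¬w   — distribution
    = w   — double negation
These differ: at w=1, x=0, y=0, E1 = 0 but E2 = 1.

No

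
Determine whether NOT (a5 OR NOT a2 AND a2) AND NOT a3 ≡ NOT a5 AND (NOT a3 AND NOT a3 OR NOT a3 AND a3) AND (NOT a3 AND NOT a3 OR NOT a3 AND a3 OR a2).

E1: NOT (a5 OR NOT a2 AND a2) AND NOT a3
    = NOT a5 AND NOT a3
E2: NOT a5 AND (NOT a3 AND NOT a3 OR NOT a3 AND a3) AND (NOT a3 AND NOT a3 OR NOT a3 AND a3 OR a2)
    = NOT a5 AND (NOT a3 AND NOT a3 OR NOT a3 AND a3)
    = NOT a5 AND NOT a3
Both reduce to NOT a5 AND NOT a3, so they are equivalent.

Yes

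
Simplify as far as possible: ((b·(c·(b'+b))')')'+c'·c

b·c'

((b·(c·(b'+b))')')'+c'·c
= ((b·c')')'+c'·c   (complement / identity)
= ((b·c')')'   (complement / identity)
= b·c'   (double negation)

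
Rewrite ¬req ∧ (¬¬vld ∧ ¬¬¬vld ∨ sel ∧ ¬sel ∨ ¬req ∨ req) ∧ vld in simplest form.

¬req ∧ (¬¬vld ∧ ¬¬¬vld ∨ sel ∧ ¬sel ∨ ¬req ∨ req) ∧ vld
= ¬req ∧ (vld ∧ ¬¬¬vld ∨ sel ∧ ¬sel ∨ ¬req ∨ req) ∧ vld   [double negation]
= ¬req ∧ (vld ∧ ¬¬¬vld ∨ ¬req ∨ req) ∧ vld   [complement / identity]
= ¬req ∧ (vld ∧ ¬vld ∨ ¬req ∨ req) ∧ vld   [double negation]
= ¬req ∧ (¬req ∨ req) ∧ vld   [complement / identity]
= ¬req ∧ vld   [complement / identity]

¬req ∧ vld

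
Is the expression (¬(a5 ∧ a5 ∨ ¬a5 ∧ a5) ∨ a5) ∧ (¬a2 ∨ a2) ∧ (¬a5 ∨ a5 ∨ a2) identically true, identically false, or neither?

identically true

(¬(a5 ∧ a5 ∨ ¬a5 ∧ a5) ∨ a5) ∧ (¬a2 ∨ a2) ∧ (¬a5 ∨ a5 ∨ a2)
= (¬a5 ∨ a5) ∧ (¬a2 ∨ a2) ∧ (¬a5 ∨ a5 ∨ a2)   (distribution)
= (¬a5 ∨ a5) ∧ (¬a5 ∨ a5 ∨ a2)   (complement / identity)
= a5 ∧ (a5 ∨ a2) ∨ ¬a5   (distribution)
= a5 ∨ ¬a5   (absorption)
= True   (complement)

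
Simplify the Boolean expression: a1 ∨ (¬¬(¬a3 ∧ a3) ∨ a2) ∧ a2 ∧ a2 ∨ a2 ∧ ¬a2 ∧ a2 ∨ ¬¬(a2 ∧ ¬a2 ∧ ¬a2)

a1 ∨ (¬¬(¬a3 ∧ a3) ∨ a2) ∧ a2 ∧ a2 ∨ a2 ∧ ¬a2 ∧ a2 ∨ ¬¬(a2 ∧ ¬a2 ∧ ¬a2)
= a1 ∨ (¬a3 ∧ a3 ∨ a2) ∧ a2 ∧ a2 ∨ a2 ∧ ¬a2 ∧ a2 ∨ ¬¬(a2 ∧ ¬a2 ∧ ¬a2)   (double negation)
= a1 ∨ (¬a3 ∧ a3 ∨ a2) ∧ a2 ∧ a2 ∨ a2 ∧ ¬a2 ∧ a2 ∨ a2 ∧ ¬a2 ∧ ¬a2   (double negation)
= a1 ∨ a2 ∧ a2 ∧ a2 ∨ a2 ∧ ¬a2 ∧ a2 ∨ a2 ∧ ¬a2 ∧ ¬a2   (complement / identity)
= a1 ∨ a2 ∧ a2 ∨ a2 ∧ ¬a2 ∧ a2 ∨ a2 ∧ ¬a2 ∧ ¬a2   (idempotence)
= a1 ∨ a2 ∧ a2 ∨ a2 ∧ ¬a2   (distribution)
= a1 ∨ a2   (distribution)

a1 ∨ a2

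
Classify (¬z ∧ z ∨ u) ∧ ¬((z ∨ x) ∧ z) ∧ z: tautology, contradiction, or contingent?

(¬z ∧ z ∨ u) ∧ ¬((z ∨ x) ∧ z) ∧ z
= (¬z ∧ z ∨ u) ∧ ¬z ∧ z
= ¬z ∧ z
= False

contradiction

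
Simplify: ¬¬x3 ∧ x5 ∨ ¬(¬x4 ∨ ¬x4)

x3 ∧ x5 ∨ x4

¬¬x3 ∧ x5 ∨ ¬(¬x4 ∨ ¬x4)
= ¬¬x3 ∧ x5 ∨ ¬¬x4   [idempotence]
= ¬¬x3 ∧ x5 ∨ x4   [double negation]
= x3 ∧ x5 ∨ x4   [double negation]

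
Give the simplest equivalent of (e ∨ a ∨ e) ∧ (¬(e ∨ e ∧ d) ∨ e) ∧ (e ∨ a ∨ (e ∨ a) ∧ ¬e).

(e ∨ a ∨ e) ∧ (¬(e ∨ e ∧ d) ∨ e) ∧ (e ∨ a ∨ (e ∨ a) ∧ ¬e)
= (e ∨ (e ∨ a) ∧ ¬(e ∨ e ∧ d)) ∧ (e ∨ a ∨ (e ∨ a) ∧ ¬e)
= (e ∨ (e ∨ a) ∧ ¬e) ∧ (e ∨ a ∨ (e ∨ a) ∧ ¬e)
= (e ∨ a) ∧ ¬e ∨ e ∧ (e ∨ a)
= e ∨ a

e ∨ a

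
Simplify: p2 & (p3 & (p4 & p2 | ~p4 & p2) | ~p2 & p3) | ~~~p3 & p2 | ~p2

p2 & (p3 & (p4 & p2 | ~p4 & p2) | ~p2 & p3) | ~~~p3 & p2 | ~p2
= p2 & (p3 & (p4 & p2 | ~p4 & p2) | ~p2 & p3) | ~p3 & p2 | ~p2   [double negation]
= p2 & (p3 & p2 | ~p2 & p3) | ~p3 & p2 | ~p2   [distribution]
= p2 & p3 | ~p3 & p2 | ~p2   [distribution]
= p2 | ~p2   [distribution]
= 1   [complement]

1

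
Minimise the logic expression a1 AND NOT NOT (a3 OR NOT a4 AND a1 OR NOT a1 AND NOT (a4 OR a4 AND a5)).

a1 AND NOT NOT (a3 OR NOT a4 AND a1 OR NOT a1 AND NOT (a4 OR a4 AND a5))
= a1 AND NOT NOT (a3 OR NOT a4 AND a1 OR NOT a1 AND NOT a4)
= a1 AND NOT NOT (a3 OR NOT a4)
= a1 AND (a3 OR NOT a4)

a1 AND (a3 OR NOT a4)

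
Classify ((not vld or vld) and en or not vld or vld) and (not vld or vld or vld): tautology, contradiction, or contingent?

tautology

((not vld or vld) and en or not vld or vld) and (not vld or vld or vld)
= (not vld or vld) and (not vld or vld or vld)   — absorption
= (not vld or vld) and (not vld or vld)   — idempotence
= not vld or vld   — idempotence
= True   — complement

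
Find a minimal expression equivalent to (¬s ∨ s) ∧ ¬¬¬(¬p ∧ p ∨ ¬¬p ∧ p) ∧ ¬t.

(¬s ∨ s) ∧ ¬¬¬(¬p ∧ p ∨ ¬¬p ∧ p) ∧ ¬t
= (¬s ∨ s) ∧ ¬¬¬(¬p ∧ p ∨ p ∧ p) ∧ ¬t
= ¬¬¬(¬p ∧ p ∨ p ∧ p) ∧ ¬t
= ¬(¬p ∧ p ∨ p ∧ p) ∧ ¬t
= ¬p ∧ ¬t

¬p ∧ ¬t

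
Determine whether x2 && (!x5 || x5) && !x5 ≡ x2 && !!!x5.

E1: x2 && (!x5 || x5) && !x5
    = x2 && !x5   (complement / identity)
E2: x2 && !!!x5
    = x2 && !x5   (double negation)
Both reduce to x2 && !x5, so they are equivalent.

Yes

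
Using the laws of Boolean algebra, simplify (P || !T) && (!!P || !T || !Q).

P || !T

(P || !T) && (!!P || !T || !Q)
= (P || !T) && (P || !T || !Q)   (double negation)
= P || !T   (absorption)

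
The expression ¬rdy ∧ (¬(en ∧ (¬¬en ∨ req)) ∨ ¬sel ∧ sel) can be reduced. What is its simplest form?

¬rdy ∧ (¬(en ∧ (¬¬en ∨ req)) ∨ ¬sel ∧ sel)
= ¬rdy ∧ (¬(en ∧ (en ∨ req)) ∨ ¬sel ∧ sel)   (double negation)
= ¬rdy ∧ (¬en ∨ ¬sel ∧ sel)   (absorption)
= ¬rdy ∧ ¬en   (complement / identity)

¬rdy ∧ ¬en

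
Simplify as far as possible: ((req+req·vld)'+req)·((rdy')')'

rdy'

((req+req·vld)'+req)·((rdy')')'
= (req'+req)·((rdy')')'
= ((rdy')')'
= rdy'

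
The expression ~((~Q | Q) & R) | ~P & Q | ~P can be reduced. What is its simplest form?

~((~Q | Q) & R) | ~P & Q | ~P
= ~((~Q | Q) & R) | ~P   (absorption)
= ~R | ~P   (complement / identity)

~R | ~P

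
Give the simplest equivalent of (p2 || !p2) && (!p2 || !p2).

!p2

(p2 || !p2) && (!p2 || !p2)
= !p2 || p2 && !p2   (distribution)
= !p2   (complement / identity)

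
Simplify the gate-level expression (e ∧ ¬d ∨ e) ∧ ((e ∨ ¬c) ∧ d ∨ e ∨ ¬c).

(e ∧ ¬d ∨ e) ∧ ((e ∨ ¬c) ∧ d ∨ e ∨ ¬c)
= (e ∧ ¬d ∨ e) ∧ (e ∨ ¬c)   — absorption
= e ∧ (e ∨ ¬c)   — absorption
= e   — absorption

e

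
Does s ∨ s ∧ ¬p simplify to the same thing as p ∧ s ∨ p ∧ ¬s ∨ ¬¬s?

No

E1: s ∨ s ∧ ¬p
    = s
E2: p ∧ s ∨ p ∧ ¬s ∨ ¬¬s
    = p ∧ s ∨ p ∧ ¬s ∨ s
    = p ∨ s
These differ: at p=1, s=0, E1 = 0 but E2 = 1.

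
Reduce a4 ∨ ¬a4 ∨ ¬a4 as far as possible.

a4 ∨ ¬a4 ∨ ¬a4
= a4 ∨ ¬a4   [idempotence]
= True   [complement]

True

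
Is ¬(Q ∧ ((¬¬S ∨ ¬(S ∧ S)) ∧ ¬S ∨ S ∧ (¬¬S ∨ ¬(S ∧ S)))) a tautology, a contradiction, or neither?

¬(Q ∧ ((¬¬S ∨ ¬(S ∧ S)) ∧ ¬S ∨ S ∧ (¬¬S ∨ ¬(S ∧ S))))
= ¬(Q ∧ (¬¬S ∨ ¬(S ∧ S)))
= ¬(Q ∧ (S ∨ ¬(S ∧ S)))
= ¬(Q ∧ (S ∨ ¬S))
= ¬Q
This depends on Q, so it is not a constant.

neither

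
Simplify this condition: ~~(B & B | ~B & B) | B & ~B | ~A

~~(B & B | ~B & B) | B & ~B | ~A
= ~~B | B & ~B | ~A
= ~~B | ~A
= B | ~A

B | ~A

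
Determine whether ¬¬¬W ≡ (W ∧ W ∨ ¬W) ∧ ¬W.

E1: ¬¬¬W
    = ¬W
E2: (W ∧ W ∨ ¬W) ∧ ¬W
    = (W ∨ ¬W) ∧ ¬W
    = ¬W
Both reduce to ¬W, so they are equivalent.

Yes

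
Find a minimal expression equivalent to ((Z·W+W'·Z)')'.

((Z·W+W'·Z)')'
= (Z')'   — distribution
= Z   — double negation

Z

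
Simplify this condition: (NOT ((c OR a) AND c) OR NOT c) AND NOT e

(NOT ((c OR a) AND c) OR NOT c) AND NOT e
= (NOT c OR NOT c) AND NOT e
= NOT c AND NOT e

NOT c AND NOT e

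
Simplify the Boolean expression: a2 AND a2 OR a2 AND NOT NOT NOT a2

a2

a2 AND a2 OR a2 AND NOT NOT NOT a2
= a2 AND a2 OR a2 AND NOT a2
= a2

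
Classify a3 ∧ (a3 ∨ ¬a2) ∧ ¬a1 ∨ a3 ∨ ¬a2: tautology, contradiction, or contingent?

contingent

a3 ∧ (a3 ∨ ¬a2) ∧ ¬a1 ∨ a3 ∨ ¬a2
= a3 ∧ ¬a1 ∨ a3 ∨ ¬a2   (absorption)
= a3 ∨ ¬a2   (absorption)
This depends on a2, a3, so it is not a constant.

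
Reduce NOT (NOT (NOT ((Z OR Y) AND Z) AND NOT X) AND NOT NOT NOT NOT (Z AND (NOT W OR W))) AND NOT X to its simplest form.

NOT (NOT (NOT ((Z OR Y) AND Z) AND NOT X) AND NOT NOT NOT NOT (Z AND (NOT W OR W))) AND NOT X
= NOT (NOT (NOT ((Z OR Y) AND Z) AND NOT X) AND NOT NOT (Z AND (NOT W OR W))) AND NOT X   — double negation
= NOT (NOT (NOT Z AND NOT X) AND NOT NOT (Z AND (NOT W OR W))) AND NOT X   — absorption
= NOT (NOT (NOT Z AND NOT X) AND NOT NOT Z) AND NOT X   — complement / identity
= (NOT Z AND NOT X OR NOT Z) AND NOT X   — De Morgan
= NOT Z AND NOT X   — absorption

NOT Z AND NOT X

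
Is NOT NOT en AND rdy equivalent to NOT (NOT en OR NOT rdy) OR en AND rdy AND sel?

E1: NOT NOT en AND rdy
    = en AND rdy   [double negation]
E2: NOT (NOT en OR NOT rdy) OR en AND rdy AND sel
    = en AND rdy OR en AND rdy AND sel   [De Morgan]
    = en AND rdy   [absorption]
Both reduce to en AND rdy, so they are equivalent.

Yes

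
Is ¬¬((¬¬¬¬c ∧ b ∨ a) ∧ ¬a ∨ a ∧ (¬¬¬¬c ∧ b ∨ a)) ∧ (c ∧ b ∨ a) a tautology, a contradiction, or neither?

¬¬((¬¬¬¬c ∧ b ∨ a) ∧ ¬a ∨ a ∧ (¬¬¬¬c ∧ b ∨ a)) ∧ (c ∧ b ∨ a)
= ¬¬(¬¬¬¬c ∧ b ∨ a) ∧ (c ∧ b ∨ a)   (distribution)
= ¬¬(¬¬c ∧ b ∨ a) ∧ (c ∧ b ∨ a)   (double negation)
= ¬¬(c ∧ b ∨ a) ∧ (c ∧ b ∨ a)   (double negation)
= (c ∧ b ∨ a) ∧ (c ∧ b ∨ a)   (double negation)
= c ∧ b ∨ a   (idempotence)
This depends on a, b, c, so it is not a constant.

neither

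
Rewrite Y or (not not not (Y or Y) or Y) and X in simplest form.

Y or X

Y or (not not not (Y or Y) or Y) and X
= Y or (not (Y or Y) or Y) and X   — double negation
= Y or (not Y or Y) and X   — idempotence
= Y or X   — complement / identity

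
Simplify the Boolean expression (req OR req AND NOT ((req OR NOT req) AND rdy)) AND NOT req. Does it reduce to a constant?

(req OR req AND NOT ((req OR NOT req) AND rdy)) AND NOT req
= (req OR req AND NOT rdy) AND NOT req
= req AND NOT req
= FALSE

FALSE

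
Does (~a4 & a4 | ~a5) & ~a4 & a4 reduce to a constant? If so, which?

(~a4 & a4 | ~a5) & ~a4 & a4
= ~a4 & a4   [absorption]
= 0   [complement]

yes, False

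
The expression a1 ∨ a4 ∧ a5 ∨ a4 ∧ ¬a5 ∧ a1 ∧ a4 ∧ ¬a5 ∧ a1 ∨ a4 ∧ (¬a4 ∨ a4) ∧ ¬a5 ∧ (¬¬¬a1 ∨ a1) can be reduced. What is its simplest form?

a1 ∨ a4

a1 ∨ a4 ∧ a5 ∨ a4 ∧ ¬a5 ∧ a1 ∧ a4 ∧ ¬a5 ∧ a1 ∨ a4 ∧ (¬a4 ∨ a4) ∧ ¬a5 ∧ (¬¬¬a1 ∨ a1)
= a1 ∨ a4 ∧ a5 ∨ a4 ∧ ¬a5 ∧ a1 ∧ a4 ∧ ¬a5 ∧ a1 ∨ a4 ∧ (¬a4 ∨ a4) ∧ ¬a5 ∧ (¬a1 ∨ a1)   — double negation
= a1 ∨ a4 ∧ a5 ∨ a4 ∧ ¬a5 ∧ a1 ∨ a4 ∧ (¬a4 ∨ a4) ∧ ¬a5 ∧ (¬a1 ∨ a1)   — idempotence
= a1 ∨ a4 ∧ a5 ∨ a4 ∧ ¬a5 ∧ a1 ∨ a4 ∧ ¬a5 ∧ (¬a1 ∨ a1)   — complement / identity
= a1 ∨ a4 ∧ a5 ∨ a4 ∧ ¬a5 ∧ a1 ∨ a4 ∧ ¬a5   — complement / identity
= a1 ∨ a4 ∧ a5 ∨ a4 ∧ ¬a5   — absorption
= a1 ∨ a4   — distribution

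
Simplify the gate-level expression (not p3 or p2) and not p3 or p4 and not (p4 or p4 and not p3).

not p3

(not p3 or p2) and not p3 or p4 and not (p4 or p4 and not p3)
= (not p3 or p2) and not p3 or p4 and not p4   (absorption)
= not p3 or p4 and not p4   (absorption)
= not p3   (complement / identity)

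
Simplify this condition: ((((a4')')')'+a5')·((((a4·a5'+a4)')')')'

((((a4')')')'+a5')·((((a4·a5'+a4)')')')'
= ((((a4')')')'+a5')·(((a4')')')'   [absorption]
= (((a4')')')'   [absorption]
= (a4')'   [double negation]
= a4   [double negation]

a4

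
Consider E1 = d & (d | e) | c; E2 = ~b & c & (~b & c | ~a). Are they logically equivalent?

E1: d & (d | e) | c
    = d | c   (absorption)
E2: ~b & c & (~b & c | ~a)
    = ~b & c   (absorption)
These differ: at a=0, b=1, c=1, d=1, e=1, E1 = 1 but E2 = 0.

No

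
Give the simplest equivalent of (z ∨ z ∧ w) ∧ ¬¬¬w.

z ∧ ¬w

(z ∨ z ∧ w) ∧ ¬¬¬w
= (z ∨ z ∧ w) ∧ ¬w   — double negation
= z ∧ ¬w   — absorption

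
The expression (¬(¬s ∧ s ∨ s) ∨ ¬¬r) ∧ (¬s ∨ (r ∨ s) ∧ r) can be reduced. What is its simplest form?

(¬(¬s ∧ s ∨ s) ∨ ¬¬r) ∧ (¬s ∨ (r ∨ s) ∧ r)
= (¬s ∨ ¬¬r) ∧ (¬s ∨ (r ∨ s) ∧ r)
= (¬s ∨ r) ∧ (¬s ∨ (r ∨ s) ∧ r)
= (¬s ∨ r) ∧ (¬s ∨ r)
= ¬s ∨ r

¬s ∨ r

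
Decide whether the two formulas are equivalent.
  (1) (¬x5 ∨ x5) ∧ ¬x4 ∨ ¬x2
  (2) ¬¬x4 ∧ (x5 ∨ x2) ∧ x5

No

E1: (¬x5 ∨ x5) ∧ ¬x4 ∨ ¬x2
    = ¬x4 ∨ ¬x2
E2: ¬¬x4 ∧ (x5 ∨ x2) ∧ x5
    = ¬¬x4 ∧ x5
    = x4 ∧ x5
These differ: at x2=0, x4=0, x5=0, E1 = 1 but E2 = 0.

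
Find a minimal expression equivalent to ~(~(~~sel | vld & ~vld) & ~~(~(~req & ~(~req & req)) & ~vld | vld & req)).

~(~(~~sel | vld & ~vld) & ~~(~(~req & ~(~req & req)) & ~vld | vld & req))
= ~(~~~sel & ~~(~(~req & ~(~req & req)) & ~vld | vld & req))
= ~(~~~sel & ~~((req | ~req & req) & ~vld | vld & req))
= ~(~~~sel & ~~(req & ~vld | vld & req))
= ~(~~~sel & ~~req)
= ~(~sel & ~~req)
= sel | ~req

sel | ~req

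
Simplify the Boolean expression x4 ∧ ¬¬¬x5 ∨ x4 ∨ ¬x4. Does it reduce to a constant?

x4 ∧ ¬¬¬x5 ∨ x4 ∨ ¬x4
= x4 ∧ ¬x5 ∨ x4 ∨ ¬x4   — double negation
= x4 ∨ ¬x4   — absorption
= True   — complement

True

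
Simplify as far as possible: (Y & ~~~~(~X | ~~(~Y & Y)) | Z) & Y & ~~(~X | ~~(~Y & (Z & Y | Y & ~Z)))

(Y & ~~~~(~X | ~~(~Y & Y)) | Z) & Y & ~~(~X | ~~(~Y & (Z & Y | Y & ~Z)))
= (Y & ~~(~X | ~~(~Y & Y)) | Z) & Y & ~~(~X | ~~(~Y & (Z & Y | Y & ~Z)))
= (Y & ~~(~X | ~~(~Y & Y)) | Z) & Y & ~~(~X | ~~(~Y & Y))
= Y & ~~(~X | ~~(~Y & Y))
= Y & ~~(~X | ~Y & Y)
= Y & ~~~X
= Y & ~X

Y & ~X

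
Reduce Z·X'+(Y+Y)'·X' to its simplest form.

Z·X'+(Y+Y)'·X'
= X'·(Z+(Y+Y)')
= X'·(Z+Y')

X'·(Z+Y')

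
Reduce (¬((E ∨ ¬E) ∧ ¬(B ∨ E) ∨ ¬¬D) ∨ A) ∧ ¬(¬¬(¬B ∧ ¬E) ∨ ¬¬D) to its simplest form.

(B ∨ E) ∧ ¬D

(¬((E ∨ ¬E) ∧ ¬(B ∨ E) ∨ ¬¬D) ∨ A) ∧ ¬(¬¬(¬B ∧ ¬E) ∨ ¬¬D)
= (¬(¬(B ∨ E) ∨ ¬¬D) ∨ A) ∧ ¬(¬¬(¬B ∧ ¬E) ∨ ¬¬D)   — complement / identity
= (¬(¬(B ∨ E) ∨ ¬¬D) ∨ A) ∧ ¬(¬(B ∨ E) ∨ ¬¬D)   — De Morgan
= ¬(¬(B ∨ E) ∨ ¬¬D)   — absorption
= (B ∨ E) ∧ ¬D   — De Morgan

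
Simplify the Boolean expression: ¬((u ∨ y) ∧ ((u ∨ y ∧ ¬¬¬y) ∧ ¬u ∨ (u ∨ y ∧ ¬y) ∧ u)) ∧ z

¬((u ∨ y) ∧ ((u ∨ y ∧ ¬¬¬y) ∧ ¬u ∨ (u ∨ y ∧ ¬y) ∧ u)) ∧ z
= ¬((u ∨ y) ∧ ((u ∨ y ∧ ¬y) ∧ ¬u ∨ (u ∨ y ∧ ¬y) ∧ u)) ∧ z   (double negation)
= ¬((u ∨ y) ∧ (u ∨ y ∧ ¬y)) ∧ z   (distribution)
= ¬((u ∨ y) ∧ u) ∧ z   (complement / identity)
= ¬u ∧ z   (absorption)

¬u ∧ z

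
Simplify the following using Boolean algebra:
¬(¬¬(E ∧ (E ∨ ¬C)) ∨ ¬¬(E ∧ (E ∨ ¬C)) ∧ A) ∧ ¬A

¬(¬¬(E ∧ (E ∨ ¬C)) ∨ ¬¬(E ∧ (E ∨ ¬C)) ∧ A) ∧ ¬A
= ¬¬¬(E ∧ (E ∨ ¬C)) ∧ ¬A   [absorption]
= ¬¬¬E ∧ ¬A   [absorption]
= ¬E ∧ ¬A   [double negation]

¬E ∧ ¬A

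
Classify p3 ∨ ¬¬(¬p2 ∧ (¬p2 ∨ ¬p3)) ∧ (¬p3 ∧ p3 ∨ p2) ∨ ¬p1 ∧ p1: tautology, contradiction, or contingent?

p3 ∨ ¬¬(¬p2 ∧ (¬p2 ∨ ¬p3)) ∧ (¬p3 ∧ p3 ∨ p2) ∨ ¬p1 ∧ p1
= p3 ∨ ¬¬(¬p2 ∧ (¬p2 ∨ ¬p3)) ∧ (¬p3 ∧ p3 ∨ p2)   — complement / identity
= p3 ∨ ¬¬¬p2 ∧ (¬p3 ∧ p3 ∨ p2)   — absorption
= p3 ∨ ¬¬¬p2 ∧ p2   — complement / identity
= p3 ∨ ¬p2 ∧ p2   — double negation
= p3   — complement / identity
This depends on p3, so it is not a constant.

contingent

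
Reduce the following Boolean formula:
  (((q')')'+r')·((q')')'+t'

(((q')')'+r')·((q')')'+t'
= ((q')')'+t'   (absorption)
= q'+t'   (double negation)

q'+t'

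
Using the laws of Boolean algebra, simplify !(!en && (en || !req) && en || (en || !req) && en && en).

!en

!(!en && (en || !req) && en || (en || !req) && en && en)
= !(!en && en || (en || !req) && en && en)   — absorption
= !(!en && en || en && en)   — absorption
= !en   — distribution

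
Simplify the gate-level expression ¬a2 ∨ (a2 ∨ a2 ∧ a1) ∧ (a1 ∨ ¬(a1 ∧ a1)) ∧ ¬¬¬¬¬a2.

¬a2 ∨ (a2 ∨ a2 ∧ a1) ∧ (a1 ∨ ¬(a1 ∧ a1)) ∧ ¬¬¬¬¬a2
= ¬a2 ∨ (a2 ∨ a2 ∧ a1) ∧ (a1 ∨ ¬a1) ∧ ¬¬¬¬¬a2   [idempotence]
= ¬a2 ∨ (a2 ∨ a2 ∧ a1) ∧ ¬¬¬¬¬a2   [complement / identity]
= ¬a2 ∨ a2 ∧ ¬¬¬¬¬a2   [absorption]
= ¬a2 ∨ a2 ∧ ¬¬¬a2   [double negation]
= ¬a2 ∨ a2 ∧ ¬a2   [double negation]
= ¬a2   [complement / identity]

¬a2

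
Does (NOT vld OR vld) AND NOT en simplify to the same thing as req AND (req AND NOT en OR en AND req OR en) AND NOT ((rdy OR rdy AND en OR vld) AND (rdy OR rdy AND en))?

No

E1: (NOT vld OR vld) AND NOT en
    = NOT en   — complement / identity
E2: req AND (req AND NOT en OR en AND req OR en) AND NOT ((rdy OR rdy AND en OR vld) AND (rdy OR rdy AND en))
    = req AND (req OR en) AND NOT ((rdy OR rdy AND en OR vld) AND (rdy OR rdy AND en))   — distribution
    = req AND (req OR en) AND NOT (rdy OR rdy AND en)   — absorption
    = req AND NOT (rdy OR rdy AND en)   — absorption
    = req AND NOT rdy   — absorption
These differ: at en=0, rdy=1, req=0, vld=0, E1 = 1 but E2 = 0.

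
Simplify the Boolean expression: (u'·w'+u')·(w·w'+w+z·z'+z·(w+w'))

(u'·w'+u')·(w·w'+w+z·z'+z·(w+w'))
= (u'·w'+u')·(w·w'+w+z·(w+w'))
= u'·(w·w'+w+z·(w+w'))
= u'·(w+z·(w+w'))
= u'·(w+z)

u'·(w+z)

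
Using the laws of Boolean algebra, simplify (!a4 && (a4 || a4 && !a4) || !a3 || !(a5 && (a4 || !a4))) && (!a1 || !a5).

(!a4 && (a4 || a4 && !a4) || !a3 || !(a5 && (a4 || !a4))) && (!a1 || !a5)
= (!a4 && (a4 || a4 && !a4) || !a3 || !a5) && (!a1 || !a5)   (complement / identity)
= (!a4 && a4 || !a3 || !a5) && (!a1 || !a5)   (complement / identity)
= (!a4 && a4 || !a3) && !a1 || !a5   (distribution)
= !a3 && !a1 || !a5   (complement / identity)

!a3 && !a1 || !a5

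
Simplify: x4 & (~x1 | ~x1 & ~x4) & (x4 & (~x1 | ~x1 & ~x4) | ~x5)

x4 & ~x1

x4 & (~x1 | ~x1 & ~x4) & (x4 & (~x1 | ~x1 & ~x4) | ~x5)
= x4 & (~x1 | ~x1 & ~x4)   (absorption)
= x4 & ~x1   (absorption)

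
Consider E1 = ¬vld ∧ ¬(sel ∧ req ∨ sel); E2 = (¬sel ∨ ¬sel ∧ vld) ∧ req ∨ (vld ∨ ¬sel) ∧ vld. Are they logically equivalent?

No

E1: ¬vld ∧ ¬(sel ∧ req ∨ sel)
    = ¬vld ∧ ¬sel
E2: (¬sel ∨ ¬sel ∧ vld) ∧ req ∨ (vld ∨ ¬sel) ∧ vld
    = ¬sel ∧ req ∨ (vld ∨ ¬sel) ∧ vld
    = ¬sel ∧ req ∨ vld
These differ: at req=1, sel=0, vld=1, E1 = 0 but E2 = 1.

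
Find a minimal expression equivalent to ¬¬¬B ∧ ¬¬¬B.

¬B

¬¬¬B ∧ ¬¬¬B
= ¬B ∧ ¬¬¬B   [double negation]
= ¬B ∧ ¬B   [double negation]
= ¬B   [idempotence]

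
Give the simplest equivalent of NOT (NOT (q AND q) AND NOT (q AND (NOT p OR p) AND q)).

NOT (NOT (q AND q) AND NOT (q AND (NOT p OR p) AND q))
= NOT (NOT (q AND q) AND NOT (q AND q))
= q AND q OR q AND q
= q AND q
= q

q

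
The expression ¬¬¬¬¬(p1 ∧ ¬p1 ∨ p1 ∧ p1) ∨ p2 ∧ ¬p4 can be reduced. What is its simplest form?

¬p1 ∨ p2 ∧ ¬p4

¬¬¬¬¬(p1 ∧ ¬p1 ∨ p1 ∧ p1) ∨ p2 ∧ ¬p4
= ¬¬¬(p1 ∧ ¬p1 ∨ p1 ∧ p1) ∨ p2 ∧ ¬p4   (double negation)
= ¬(p1 ∧ ¬p1 ∨ p1 ∧ p1) ∨ p2 ∧ ¬p4   (double negation)
= ¬p1 ∨ p2 ∧ ¬p4   (distribution)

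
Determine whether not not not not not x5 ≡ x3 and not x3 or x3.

No

E1: not not not not not x5
    = not not not x5   — double negation
    = not x5   — double negation
E2: x3 and not x3 or x3
    = x3   — complement / identity
These differ: at x3=0, x5=0, E1 = 1 but E2 = 0.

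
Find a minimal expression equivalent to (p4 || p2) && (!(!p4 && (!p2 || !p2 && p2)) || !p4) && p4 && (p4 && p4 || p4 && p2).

p4

(p4 || p2) && (!(!p4 && (!p2 || !p2 && p2)) || !p4) && p4 && (p4 && p4 || p4 && p2)
= (p4 || p2) && (!(!p4 && (!p2 || !p2 && p2)) || !p4) && p4 && (p4 || p2) && p4   [distribution]
= (p4 || p2) && (!(!p4 && !p2) || !p4) && p4 && (p4 || p2) && p4   [complement / identity]
= (p4 || p2) && (p4 || p2 || !p4) && p4 && (p4 || p2) && p4   [De Morgan]
= (p4 || p2) && p4 && (p4 || p2) && p4   [absorption]
= (p4 || p2) && p4   [idempotence]
= p4   [absorption]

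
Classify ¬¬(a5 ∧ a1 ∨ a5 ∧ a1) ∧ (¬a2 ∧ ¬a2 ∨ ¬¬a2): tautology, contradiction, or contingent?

contingent

¬¬(a5 ∧ a1 ∨ a5 ∧ a1) ∧ (¬a2 ∧ ¬a2 ∨ ¬¬a2)
= ¬¬(a5 ∧ a1 ∨ a5 ∧ a1) ∧ (¬a2 ∨ ¬¬a2)   — idempotence
= ¬¬(a5 ∧ a1) ∧ (¬a2 ∨ ¬¬a2)   — idempotence
= ¬¬(a5 ∧ a1) ∧ (¬a2 ∨ a2)   — double negation
= a5 ∧ a1 ∧ (¬a2 ∨ a2)   — double negation
= a5 ∧ a1   — complement / identity
This depends on a1, a5, so it is not a constant.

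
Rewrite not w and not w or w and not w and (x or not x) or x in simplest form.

not w or x

not w and not w or w and not w and (x or not x) or x
= not w and not w or w and not w or x
= not w or x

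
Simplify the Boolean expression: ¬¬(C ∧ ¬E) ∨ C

C

¬¬(C ∧ ¬E) ∨ C
= C ∧ ¬E ∨ C   [double negation]
= C   [absorption]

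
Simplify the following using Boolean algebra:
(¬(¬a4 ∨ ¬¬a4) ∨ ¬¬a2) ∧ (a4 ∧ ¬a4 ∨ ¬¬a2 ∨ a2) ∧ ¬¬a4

a2 ∧ a4

(¬(¬a4 ∨ ¬¬a4) ∨ ¬¬a2) ∧ (a4 ∧ ¬a4 ∨ ¬¬a2 ∨ a2) ∧ ¬¬a4
= (a4 ∧ ¬a4 ∨ ¬¬a2) ∧ (a4 ∧ ¬a4 ∨ ¬¬a2 ∨ a2) ∧ ¬¬a4
= (a4 ∧ ¬a4 ∨ ¬¬a2) ∧ ¬¬a4
= ¬¬a2 ∧ ¬¬a4
= a2 ∧ ¬¬a4
= a2 ∧ a4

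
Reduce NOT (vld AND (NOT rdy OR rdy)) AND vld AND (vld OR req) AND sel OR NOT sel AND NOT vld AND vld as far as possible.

NOT (vld AND (NOT rdy OR rdy)) AND vld AND (vld OR req) AND sel OR NOT sel AND NOT vld AND vld
= NOT vld AND vld AND (vld OR req) AND sel OR NOT sel AND NOT vld AND vld   [complement / identity]
= NOT vld AND vld AND sel OR NOT sel AND NOT vld AND vld   [absorption]
= NOT vld AND vld   [distribution]
= FALSE   [complement]

FALSE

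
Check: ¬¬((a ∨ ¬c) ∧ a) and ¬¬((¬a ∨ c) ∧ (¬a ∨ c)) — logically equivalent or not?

No

E1: ¬¬((a ∨ ¬c) ∧ a)
    = (a ∨ ¬c) ∧ a   — double negation
    = a   — absorption
E2: ¬¬((¬a ∨ c) ∧ (¬a ∨ c))
    = ¬¬(¬a ∨ c)   — idempotence
    = ¬a ∨ c   — double negation
These differ: at a=0, c=0, E1 = 0 but E2 = 1.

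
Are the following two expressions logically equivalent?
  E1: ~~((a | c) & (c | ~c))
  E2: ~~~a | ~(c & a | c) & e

E1: ~~((a | c) & (c | ~c))
    = ~~(a | c)   [complement / identity]
    = a | c   [double negation]
E2: ~~~a | ~(c & a | c) & e
    = ~~~a | ~c & e   [absorption]
    = ~a | ~c & e   [double negation]
These differ: at a=1, c=1, e=0, E1 = 1 but E2 = 0.

No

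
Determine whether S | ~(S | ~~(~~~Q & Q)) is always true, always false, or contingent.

always true

S | ~(S | ~~(~~~Q & Q))
= S | ~(S | ~~(~Q & Q))   — double negation
= S | ~(S | ~Q & Q)   — double negation
= S | ~S   — complement / identity
= 1   — complement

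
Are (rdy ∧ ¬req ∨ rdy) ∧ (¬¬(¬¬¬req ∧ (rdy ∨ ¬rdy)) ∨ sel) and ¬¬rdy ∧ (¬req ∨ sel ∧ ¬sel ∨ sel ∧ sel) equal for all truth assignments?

Yes

E1: (rdy ∧ ¬req ∨ rdy) ∧ (¬¬(¬¬¬req ∧ (rdy ∨ ¬rdy)) ∨ sel)
    = (rdy ∧ ¬req ∨ rdy) ∧ (¬¬(¬req ∧ (rdy ∨ ¬rdy)) ∨ sel)
    = rdy ∧ (¬¬(¬req ∧ (rdy ∨ ¬rdy)) ∨ sel)
    = rdy ∧ (¬req ∧ (rdy ∨ ¬rdy) ∨ sel)
    = rdy ∧ (¬req ∨ sel)
E2: ¬¬rdy ∧ (¬req ∨ sel ∧ ¬sel ∨ sel ∧ sel)
    = rdy ∧ (¬req ∨ sel ∧ ¬sel ∨ sel ∧ sel)
    = rdy ∧ (¬req ∨ sel)
Both reduce to rdy ∧ (¬req ∨ sel), so they are equivalent.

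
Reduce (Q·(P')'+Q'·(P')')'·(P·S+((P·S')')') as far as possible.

0

(Q·(P')'+Q'·(P')')'·(P·S+((P·S')')')
= (Q·(P')'+Q'·(P')')'·(P·S+P·S')
= ((P')')'·(P·S+P·S')
= ((P')')'·P
= P'·P
= 0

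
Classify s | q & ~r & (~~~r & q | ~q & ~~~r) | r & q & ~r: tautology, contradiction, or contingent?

contingent

s | q & ~r & (~~~r & q | ~q & ~~~r) | r & q & ~r
= s | q & ~r & ~~~r | r & q & ~r
= s | q & ~r & ~r | r & q & ~r
= s | q & ~r
This depends on q, r, s, so it is not a constant.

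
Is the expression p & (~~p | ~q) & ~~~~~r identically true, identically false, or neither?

neither

p & (~~p | ~q) & ~~~~~r
= p & (~~p | ~q) & ~~~r   — double negation
= p & (p | ~q) & ~~~r   — double negation
= p & (p | ~q) & ~r   — double negation
= p & ~r   — absorption
This depends on p, r, so it is not a constant.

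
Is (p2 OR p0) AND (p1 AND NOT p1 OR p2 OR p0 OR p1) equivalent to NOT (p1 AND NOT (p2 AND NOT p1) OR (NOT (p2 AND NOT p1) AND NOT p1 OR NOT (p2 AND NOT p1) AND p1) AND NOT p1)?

E1: (p2 OR p0) AND (p1 AND NOT p1 OR p2 OR p0 OR p1)
    = (p2 OR p0) AND (p2 OR p0 OR p1)   [complement / identity]
    = p2 OR p0   [absorption]
E2: NOT (p1 AND NOT (p2 AND NOT p1) OR (NOT (p2 AND NOT p1) AND NOT p1 OR NOT (p2 AND NOT p1) AND p1) AND NOT p1)
    = NOT (p1 AND NOT (p2 AND NOT p1) OR NOT (p2 AND NOT p1) AND NOT p1)   [distribution]
    = NOT NOT (p2 AND NOT p1)   [distribution]
    = p2 AND NOT p1   [double negation]
These differ: at p0=1, p1=1, p2=0, E1 = 1 but E2 = 0.

No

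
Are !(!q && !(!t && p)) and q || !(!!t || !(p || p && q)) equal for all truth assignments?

E1: !(!q && !(!t && p))
    = q || !t && p
E2: q || !(!!t || !(p || p && q))
    = q || !t && (p || p && q)
    = q || !t && p
Both reduce to q || !t && p, so they are equivalent.

Yes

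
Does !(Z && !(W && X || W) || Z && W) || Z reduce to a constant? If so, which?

yes, True

!(Z && !(W && X || W) || Z && W) || Z
= !(Z && !W || Z && W) || Z   (absorption)
= !(Z && (!W || W)) || Z   (distribution)
= !Z || Z   (complement / identity)
= true   (complement)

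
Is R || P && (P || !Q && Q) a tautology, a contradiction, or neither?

neither

R || P && (P || !Q && Q)
= R || P && P
= R || P
This depends on P, R, so it is not a constant.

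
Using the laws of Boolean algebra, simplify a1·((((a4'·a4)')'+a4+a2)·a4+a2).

a1·(a4+a2)

a1·((((a4'·a4)')'+a4+a2)·a4+a2)
= a1·((a4'·a4+a4+a2)·a4+a2)   — double negation
= a1·((a4+a2)·a4+a2)   — complement / identity
= a1·(a4+a2)   — absorption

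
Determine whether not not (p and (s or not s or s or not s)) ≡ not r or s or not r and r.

E1: not not (p and (s or not s or s or not s))
    = not not (p and (s or not s))   [idempotence]
    = not not p   [complement / identity]
    = p   [double negation]
E2: not r or s or not r and r
    = not r or s   [complement / identity]
These differ: at p=0, r=0, s=1, E1 = 0 but E2 = 1.

No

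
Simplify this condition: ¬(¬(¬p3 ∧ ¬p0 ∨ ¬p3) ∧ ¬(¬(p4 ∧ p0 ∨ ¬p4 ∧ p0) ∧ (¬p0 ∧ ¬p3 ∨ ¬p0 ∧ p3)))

¬(¬(¬p3 ∧ ¬p0 ∨ ¬p3) ∧ ¬(¬(p4 ∧ p0 ∨ ¬p4 ∧ p0) ∧ (¬p0 ∧ ¬p3 ∨ ¬p0 ∧ p3)))
= ¬(¬(¬p3 ∧ ¬p0 ∨ ¬p3) ∧ ¬(¬p0 ∧ (¬p0 ∧ ¬p3 ∨ ¬p0 ∧ p3)))
= ¬(¬(¬p3 ∧ ¬p0 ∨ ¬p3) ∧ ¬(¬p0 ∧ ¬p0))
= ¬(¬¬p3 ∧ ¬(¬p0 ∧ ¬p0))
= ¬(¬¬p3 ∧ ¬¬p0)
= ¬p3 ∨ ¬p0

¬p3 ∨ ¬p0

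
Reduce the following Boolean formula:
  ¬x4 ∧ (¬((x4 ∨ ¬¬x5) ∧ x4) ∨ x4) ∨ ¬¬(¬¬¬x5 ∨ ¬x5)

¬x4 ∧ (¬((x4 ∨ ¬¬x5) ∧ x4) ∨ x4) ∨ ¬¬(¬¬¬x5 ∨ ¬x5)
= ¬x4 ∧ (¬((x4 ∨ ¬¬x5) ∧ x4) ∨ x4) ∨ ¬¬(¬x5 ∨ ¬x5)   [double negation]
= ¬x4 ∧ (¬((x4 ∨ ¬¬x5) ∧ x4) ∨ x4) ∨ ¬¬¬x5   [idempotence]
= ¬x4 ∧ (¬((x4 ∨ ¬¬x5) ∧ x4) ∨ x4) ∨ ¬x5   [double negation]
= ¬x4 ∧ (¬((x4 ∨ x5) ∧ x4) ∨ x4) ∨ ¬x5   [double negation]
= ¬x4 ∧ (¬x4 ∨ x4) ∨ ¬x5   [absorption]
= ¬x4 ∨ ¬x5   [complement / identity]

¬x4 ∨ ¬x5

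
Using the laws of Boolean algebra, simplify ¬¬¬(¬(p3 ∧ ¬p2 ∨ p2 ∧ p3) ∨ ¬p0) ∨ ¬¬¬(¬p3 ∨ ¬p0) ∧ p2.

¬¬¬(¬(p3 ∧ ¬p2 ∨ p2 ∧ p3) ∨ ¬p0) ∨ ¬¬¬(¬p3 ∨ ¬p0) ∧ p2
= ¬¬¬(¬p3 ∨ ¬p0) ∨ ¬¬¬(¬p3 ∨ ¬p0) ∧ p2   (distribution)
= ¬¬¬(¬p3 ∨ ¬p0)   (absorption)
= ¬¬(p3 ∧ p0)   (De Morgan)
= p3 ∧ p0   (double negation)

p3 ∧ p0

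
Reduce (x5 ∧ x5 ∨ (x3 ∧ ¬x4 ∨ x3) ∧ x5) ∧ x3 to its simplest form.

(x5 ∧ x5 ∨ (x3 ∧ ¬x4 ∨ x3) ∧ x5) ∧ x3
= (x5 ∧ x5 ∨ x3 ∧ x5) ∧ x3
= x5 ∧ (x5 ∨ x3) ∧ x3
= x5 ∧ x3

x5 ∧ x3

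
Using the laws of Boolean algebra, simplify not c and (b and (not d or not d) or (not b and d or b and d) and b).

not c and (b and (not d or not d) or (not b and d or b and d) and b)
= not c and (b and not d or (not b and d or b and d) and b)
= not c and (b and not d or d and b)
= not c and b

not c and b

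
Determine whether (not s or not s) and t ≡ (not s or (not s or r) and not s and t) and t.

Yes

E1: (not s or not s) and t
    = not s and t   (idempotence)
E2: (not s or (not s or r) and not s and t) and t
    = (not s or not s and t) and t   (absorption)
    = not s and t   (absorption)
Both reduce to not s and t, so they are equivalent.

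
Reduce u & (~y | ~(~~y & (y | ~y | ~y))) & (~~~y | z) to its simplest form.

u & (~y | ~(~~y & (y | ~y | ~y))) & (~~~y | z)
= u & (~y | ~(~~y & (y | ~y))) & (~~~y | z)   (idempotence)
= u & (~y | ~~~y) & (~~~y | z)   (complement / identity)
= u & (~y | ~y) & (~~~y | z)   (double negation)
= u & (~y | ~y) & (~y | z)   (double negation)
= u & (~y | ~y & z)   (distribution)
= u & ~y   (absorption)

u & ~y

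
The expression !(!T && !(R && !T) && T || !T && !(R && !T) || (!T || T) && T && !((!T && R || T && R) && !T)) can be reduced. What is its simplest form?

!(!T && !(R && !T) && T || !T && !(R && !T) || (!T || T) && T && !((!T && R || T && R) && !T))
= !(!T && !(R && !T) && T || !T && !(R && !T) || T && !((!T && R || T && R) && !T))   — complement / identity
= !(!T && !(R && !T) || T && !((!T && R || T && R) && !T))   — absorption
= !(!T && !(R && !T) || T && !(R && !T))   — distribution
= !!(R && !T)   — distribution
= R && !T   — double negation

R && !T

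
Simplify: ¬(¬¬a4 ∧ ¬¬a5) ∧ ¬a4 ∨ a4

True

¬(¬¬a4 ∧ ¬¬a5) ∧ ¬a4 ∨ a4
= (¬a4 ∨ ¬a5) ∧ ¬a4 ∨ a4   (De Morgan)
= ¬a4 ∨ a4   (absorption)
= True   (complement)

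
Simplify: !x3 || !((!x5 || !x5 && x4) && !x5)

!x3 || x5

!x3 || !((!x5 || !x5 && x4) && !x5)
= !x3 || !(!x5 && !x5)   (absorption)
= !x3 || !!x5   (idempotence)
= !x3 || x5   (double negation)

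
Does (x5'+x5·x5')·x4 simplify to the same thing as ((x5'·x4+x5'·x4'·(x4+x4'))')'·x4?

E1: (x5'+x5·x5')·x4
    = x5'·x4   [complement / identity]
E2: ((x5'·x4+x5'·x4'·(x4+x4'))')'·x4
    = ((x5'·x4+x5'·x4')')'·x4   [complement / identity]
    = (x5'·x4+x5'·x4')·x4   [double negation]
    = x5'·x4   [distribution]
Both reduce to x5'·x4, so they are equivalent.

Yes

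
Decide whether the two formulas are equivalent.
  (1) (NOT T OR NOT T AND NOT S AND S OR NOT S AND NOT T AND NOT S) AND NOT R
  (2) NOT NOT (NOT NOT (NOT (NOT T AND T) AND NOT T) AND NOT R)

Yes

E1: (NOT T OR NOT T AND NOT S AND S OR NOT S AND NOT T AND NOT S) AND NOT R
    = (NOT T OR NOT T AND NOT S) AND NOT R   [distribution]
    = NOT T AND NOT R   [absorption]
E2: NOT NOT (NOT NOT (NOT (NOT T AND T) AND NOT T) AND NOT R)
    = NOT NOT (NOT (NOT T AND T OR T) AND NOT R)   [De Morgan]
    = NOT (NOT T AND T OR T) AND NOT R   [double negation]
    = NOT T AND NOT R   [complement / identity]
Both reduce to NOT T AND NOT R, so they are equivalent.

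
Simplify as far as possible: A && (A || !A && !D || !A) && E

A && (A || !A && !D || !A) && E
= A && (A || !A) && E   (absorption)
= A && E   (complement / identity)

A && E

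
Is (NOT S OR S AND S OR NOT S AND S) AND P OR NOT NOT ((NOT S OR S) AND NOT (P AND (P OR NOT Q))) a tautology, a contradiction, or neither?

tautology

(NOT S OR S AND S OR NOT S AND S) AND P OR NOT NOT ((NOT S OR S) AND NOT (P AND (P OR NOT Q)))
= (NOT S OR S) AND P OR NOT NOT ((NOT S OR S) AND NOT (P AND (P OR NOT Q)))   (distribution)
= (NOT S OR S) AND P OR NOT NOT ((NOT S OR S) AND NOT P)   (absorption)
= (NOT S OR S) AND P OR (NOT S OR S) AND NOT P   (double negation)
= NOT S OR S   (distribution)
= TRUE   (complement)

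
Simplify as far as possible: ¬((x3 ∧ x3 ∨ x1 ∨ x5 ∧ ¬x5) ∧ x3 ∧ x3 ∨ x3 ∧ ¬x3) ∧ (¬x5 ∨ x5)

¬x3

¬((x3 ∧ x3 ∨ x1 ∨ x5 ∧ ¬x5) ∧ x3 ∧ x3 ∨ x3 ∧ ¬x3) ∧ (¬x5 ∨ x5)
= ¬((x3 ∧ x3 ∨ x1 ∨ x5 ∧ ¬x5) ∧ x3 ∧ x3 ∨ x3 ∧ ¬x3)   — complement / identity
= ¬((x3 ∧ x3 ∨ x1) ∧ x3 ∧ x3 ∨ x3 ∧ ¬x3)   — complement / identity
= ¬(x3 ∧ x3 ∨ x3 ∧ ¬x3)   — absorption
= ¬x3   — distribution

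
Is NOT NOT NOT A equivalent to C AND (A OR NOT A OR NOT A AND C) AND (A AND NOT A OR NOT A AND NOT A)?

No

E1: NOT NOT NOT A
    = NOT A   — double negation
E2: C AND (A OR NOT A OR NOT A AND C) AND (A AND NOT A OR NOT A AND NOT A)
    = C AND (A OR NOT A) AND (A AND NOT A OR NOT A AND NOT A)   — absorption
    = C AND (A OR NOT A) AND NOT A   — distribution
    = C AND NOT A   — complement / identity
These differ: at A=0, C=0, E1 = 1 but E2 = 0.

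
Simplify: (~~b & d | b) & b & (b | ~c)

(~~b & d | b) & b & (b | ~c)
= (~~b & d | b) & b   (absorption)
= (b & d | b) & b   (double negation)
= b & b   (absorption)
= b   (idempotence)

b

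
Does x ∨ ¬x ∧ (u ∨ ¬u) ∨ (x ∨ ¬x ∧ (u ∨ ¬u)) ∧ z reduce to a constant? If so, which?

yes, True

x ∨ ¬x ∧ (u ∨ ¬u) ∨ (x ∨ ¬x ∧ (u ∨ ¬u)) ∧ z
= x ∨ ¬x ∧ (u ∨ ¬u)   (absorption)
= x ∨ ¬x   (complement / identity)
= True   (complement)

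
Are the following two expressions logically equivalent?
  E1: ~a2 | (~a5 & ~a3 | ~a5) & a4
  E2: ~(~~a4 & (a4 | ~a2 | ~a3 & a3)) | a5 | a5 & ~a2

No

E1: ~a2 | (~a5 & ~a3 | ~a5) & a4
    = ~a2 | ~a5 & a4   [absorption]
E2: ~(~~a4 & (a4 | ~a2 | ~a3 & a3)) | a5 | a5 & ~a2
    = ~(a4 & (a4 | ~a2 | ~a3 & a3)) | a5 | a5 & ~a2   [double negation]
    = ~(a4 & (a4 | ~a2 | ~a3 & a3)) | a5   [absorption]
    = ~(a4 & (a4 | ~a2)) | a5   [complement / identity]
    = ~a4 | a5   [absorption]
These differ: at a2=1, a3=1, a4=0, a5=1, E1 = 0 but E2 = 1.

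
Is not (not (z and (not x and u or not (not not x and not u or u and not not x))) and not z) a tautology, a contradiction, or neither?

neither

not (not (z and (not x and u or not (not not x and not u or u and not not x))) and not z)
= not (not (z and (not x and u or not not not x)) and not z)
= z and (not x and u or not not not x) or z
= z and (not x and u or not x) or z
= z and not x or z
= z
This depends on z, so it is not a constant.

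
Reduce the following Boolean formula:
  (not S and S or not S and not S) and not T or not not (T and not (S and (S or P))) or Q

(not S and S or not S and not S) and not T or not not (T and not (S and (S or P))) or Q
= not S and not T or not not (T and not (S and (S or P))) or Q   — distribution
= not S and not T or not not (T and not S) or Q   — absorption
= not S and not T or T and not S or Q   — double negation
= not S or Q   — distribution

not S or Q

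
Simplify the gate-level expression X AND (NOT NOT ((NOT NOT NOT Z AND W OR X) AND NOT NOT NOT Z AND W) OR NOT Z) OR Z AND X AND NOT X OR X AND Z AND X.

X

X AND (NOT NOT ((NOT NOT NOT Z AND W OR X) AND NOT NOT NOT Z AND W) OR NOT Z) OR Z AND X AND NOT X OR X AND Z AND X
= X AND (NOT NOT ((NOT NOT NOT Z AND W OR X) AND NOT NOT NOT Z AND W) OR NOT Z) OR Z AND X   [distribution]
= X AND ((NOT NOT NOT Z AND W OR X) AND NOT NOT NOT Z AND W OR NOT Z) OR Z AND X   [double negation]
= X AND (NOT NOT NOT Z AND W OR NOT Z) OR Z AND X   [absorption]
= X AND (NOT Z AND W OR NOT Z) OR Z AND X   [double negation]
= X AND NOT Z OR Z AND X   [absorption]
= X   [distribution]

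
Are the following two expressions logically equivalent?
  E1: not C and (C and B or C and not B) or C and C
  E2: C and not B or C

E1: not C and (C and B or C and not B) or C and C
    = not C and C or C and C   [distribution]
    = C   [distribution]
E2: C and not B or C
    = C   [absorption]
Both reduce to C, so they are equivalent.

Yes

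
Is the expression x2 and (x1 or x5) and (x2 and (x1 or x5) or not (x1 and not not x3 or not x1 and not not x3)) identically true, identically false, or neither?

neither

x2 and (x1 or x5) and (x2 and (x1 or x5) or not (x1 and not not x3 or not x1 and not not x3))
= x2 and (x1 or x5) and (x2 and (x1 or x5) or not not not x3)
= x2 and (x1 or x5) and (x2 and (x1 or x5) or not x3)
= x2 and (x1 or x5)
This depends on x1, x2, x5, so it is not a constant.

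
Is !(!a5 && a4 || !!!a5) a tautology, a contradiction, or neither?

neither

!(!a5 && a4 || !!!a5)
= !(!a5 && a4 || !a5)   [double negation]
= !!a5   [absorption]
= a5   [double negation]
This depends on a5, so it is not a constant.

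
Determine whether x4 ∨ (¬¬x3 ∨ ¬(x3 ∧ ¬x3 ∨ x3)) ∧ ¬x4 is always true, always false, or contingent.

always true

x4 ∨ (¬¬x3 ∨ ¬(x3 ∧ ¬x3 ∨ x3)) ∧ ¬x4
= x4 ∨ (¬¬x3 ∨ ¬x3) ∧ ¬x4
= x4 ∨ (x3 ∨ ¬x3) ∧ ¬x4
= x4 ∨ ¬x4
= True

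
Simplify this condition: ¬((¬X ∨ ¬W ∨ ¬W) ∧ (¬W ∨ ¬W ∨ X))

W

¬((¬X ∨ ¬W ∨ ¬W) ∧ (¬W ∨ ¬W ∨ X))
= ¬(¬W ∨ ¬W ∨ ¬X ∧ X)   (distribution)
= ¬(¬W ∨ ¬W)   (complement / identity)
= ¬¬W   (idempotence)
= W   (double negation)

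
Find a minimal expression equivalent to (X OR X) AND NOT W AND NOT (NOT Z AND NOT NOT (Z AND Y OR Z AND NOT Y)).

(X OR X) AND NOT W AND NOT (NOT Z AND NOT NOT (Z AND Y OR Z AND NOT Y))
= (X OR X) AND NOT W AND NOT (NOT Z AND NOT NOT Z)   (distribution)
= (X OR X) AND NOT W AND (Z OR NOT Z)   (De Morgan)
= (X OR X) AND NOT W   (complement / identity)
= X AND NOT W   (idempotence)

X AND NOT W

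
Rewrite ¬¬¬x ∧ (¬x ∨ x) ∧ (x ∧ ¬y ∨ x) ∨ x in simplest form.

x

¬¬¬x ∧ (¬x ∨ x) ∧ (x ∧ ¬y ∨ x) ∨ x
= ¬x ∧ (¬x ∨ x) ∧ (x ∧ ¬y ∨ x) ∨ x   [double negation]
= ¬x ∧ (¬x ∨ x) ∧ x ∨ x   [absorption]
= ¬x ∧ x ∨ x   [complement / identity]
= x   [complement / identity]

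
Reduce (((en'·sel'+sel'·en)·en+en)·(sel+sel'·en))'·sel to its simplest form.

en'·sel

(((en'·sel'+sel'·en)·en+en)·(sel+sel'·en))'·sel
= ((sel'·en+en)·(sel+sel'·en))'·sel   — distribution
= (sel'·en+en·sel)'·sel   — distribution
= en'·sel   — distribution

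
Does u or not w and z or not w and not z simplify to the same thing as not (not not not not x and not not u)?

E1: u or not w and z or not w and not z
    = u or not w   — distribution
E2: not (not not not not x and not not u)
    = not (not not x and not not u)   — double negation
    = not x or not u   — De Morgan
These differ: at u=1, w=1, x=1, z=0, E1 = 1 but E2 = 0.

No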